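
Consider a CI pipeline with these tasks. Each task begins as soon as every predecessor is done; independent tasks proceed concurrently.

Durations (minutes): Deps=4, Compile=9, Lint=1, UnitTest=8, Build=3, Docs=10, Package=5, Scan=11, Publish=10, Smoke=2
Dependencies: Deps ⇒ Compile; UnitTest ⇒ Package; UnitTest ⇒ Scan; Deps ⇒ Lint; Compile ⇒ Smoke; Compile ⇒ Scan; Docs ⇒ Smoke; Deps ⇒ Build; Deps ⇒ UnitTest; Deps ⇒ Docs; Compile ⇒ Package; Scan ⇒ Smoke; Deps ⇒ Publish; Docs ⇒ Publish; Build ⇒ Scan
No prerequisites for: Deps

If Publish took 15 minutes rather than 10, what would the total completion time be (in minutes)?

Baseline: Deps→Compile→Scan→Smoke = 4+9+11+2 = 26 → 26 minutes.
Publish is off the critical path — its longest chain is 24 minutes, giving 2 of slack.
New critical path: Deps→Docs→Publish = 4+10+15 = 29 ⇒ 29 minutes.

29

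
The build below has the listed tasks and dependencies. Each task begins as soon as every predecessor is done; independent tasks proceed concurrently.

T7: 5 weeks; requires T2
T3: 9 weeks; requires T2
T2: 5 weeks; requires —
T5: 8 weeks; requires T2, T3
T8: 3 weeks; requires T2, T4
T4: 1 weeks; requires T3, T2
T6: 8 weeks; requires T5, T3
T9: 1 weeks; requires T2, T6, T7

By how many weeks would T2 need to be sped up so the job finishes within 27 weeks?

4

Current finish: 31 weeks; target: 27.
T2 is on every critical path, so each week cut from T2 cuts the finish by one (this holds down to a finish of 27).
Need 31 − 27 = 4 weeks off T2 → T2 becomes 1 week, finish becomes 27.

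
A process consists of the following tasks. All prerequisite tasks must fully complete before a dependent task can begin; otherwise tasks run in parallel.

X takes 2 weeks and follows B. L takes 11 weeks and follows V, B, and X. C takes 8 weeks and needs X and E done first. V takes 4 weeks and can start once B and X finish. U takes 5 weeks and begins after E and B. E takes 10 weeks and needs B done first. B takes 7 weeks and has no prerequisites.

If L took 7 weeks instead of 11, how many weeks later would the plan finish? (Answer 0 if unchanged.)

0

Critical path before the change: B→E→C = 7+10+8 = 25 giving 25 weeks.
The longest path through L is only 24 weeks, so L has float 1.
The critical path is still B→E→C; finish is now 25 weeks.
Change in finish: 25 − 25 = +0 weeks.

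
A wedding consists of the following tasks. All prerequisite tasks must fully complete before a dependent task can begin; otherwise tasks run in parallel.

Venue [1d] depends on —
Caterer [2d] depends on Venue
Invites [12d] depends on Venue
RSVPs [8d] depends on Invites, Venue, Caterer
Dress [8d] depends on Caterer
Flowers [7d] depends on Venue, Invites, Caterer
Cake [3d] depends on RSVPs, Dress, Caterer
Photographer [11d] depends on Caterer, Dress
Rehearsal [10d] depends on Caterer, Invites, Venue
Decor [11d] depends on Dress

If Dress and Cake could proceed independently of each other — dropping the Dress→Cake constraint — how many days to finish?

With the dependency in place, Venue→Invites→RSVPs→Cake = 1+12+8+3 = 24 sets the finish at 24 days.
Dropping Dress→Cake doesn't change Cake's earliest start (21); another predecessor still binds.
The longest chain is now Venue→Invites→RSVPs→Cake = 1+12+8+3 = 24, so the plan takes 24 days.

24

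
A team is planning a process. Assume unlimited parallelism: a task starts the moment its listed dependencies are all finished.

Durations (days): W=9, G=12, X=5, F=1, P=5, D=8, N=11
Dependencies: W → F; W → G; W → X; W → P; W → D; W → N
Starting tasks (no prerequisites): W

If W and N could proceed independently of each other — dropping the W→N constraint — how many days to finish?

Original critical path: W→G = 9+12 = 21 ⇒ 21 days.
Without W→N, N's earliest start moves from 9 to 0.
New critical path: W→G = 9+12 = 21 ⇒ 21 days.

21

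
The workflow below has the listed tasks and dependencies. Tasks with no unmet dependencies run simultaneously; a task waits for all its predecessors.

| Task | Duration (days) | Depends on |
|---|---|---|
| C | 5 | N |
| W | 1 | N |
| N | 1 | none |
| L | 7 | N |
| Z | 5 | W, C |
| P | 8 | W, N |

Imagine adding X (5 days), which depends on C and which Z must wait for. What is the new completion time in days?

Originally the schedule takes 11 days.
With X inserted, Z now waits for max(W, C, X).
New critical path: N→C→X→Z = 1+5+5+5 = 16 ⇒ 16 days.

16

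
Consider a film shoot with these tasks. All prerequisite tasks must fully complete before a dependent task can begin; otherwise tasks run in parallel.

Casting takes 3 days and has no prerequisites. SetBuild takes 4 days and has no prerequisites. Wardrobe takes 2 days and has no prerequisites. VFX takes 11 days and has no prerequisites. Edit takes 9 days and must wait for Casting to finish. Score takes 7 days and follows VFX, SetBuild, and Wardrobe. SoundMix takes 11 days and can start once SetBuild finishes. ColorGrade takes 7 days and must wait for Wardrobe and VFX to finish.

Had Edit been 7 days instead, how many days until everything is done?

As given, the longest chain is VFX→Score = 11+7 = 18, so the finish is 18 days.
Edit has 6 days of float (longest path through it is 12).
That remains the longest chain; total 18 days.

18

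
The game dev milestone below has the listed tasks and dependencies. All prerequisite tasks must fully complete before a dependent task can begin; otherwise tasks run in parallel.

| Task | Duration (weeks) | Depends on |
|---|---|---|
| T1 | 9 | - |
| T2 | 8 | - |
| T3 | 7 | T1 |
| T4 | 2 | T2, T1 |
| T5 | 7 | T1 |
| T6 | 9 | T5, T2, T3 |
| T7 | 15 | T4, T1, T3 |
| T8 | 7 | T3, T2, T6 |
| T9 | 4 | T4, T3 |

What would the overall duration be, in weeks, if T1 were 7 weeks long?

Critical path before the change: T1→T3→T6→T8 = 9+7+9+7 = 32 giving 32 weeks.
T1 lies on that path, so at 7 weeks the path becomes 30 weeks.
That remains the longest chain; total 30 weeks.

30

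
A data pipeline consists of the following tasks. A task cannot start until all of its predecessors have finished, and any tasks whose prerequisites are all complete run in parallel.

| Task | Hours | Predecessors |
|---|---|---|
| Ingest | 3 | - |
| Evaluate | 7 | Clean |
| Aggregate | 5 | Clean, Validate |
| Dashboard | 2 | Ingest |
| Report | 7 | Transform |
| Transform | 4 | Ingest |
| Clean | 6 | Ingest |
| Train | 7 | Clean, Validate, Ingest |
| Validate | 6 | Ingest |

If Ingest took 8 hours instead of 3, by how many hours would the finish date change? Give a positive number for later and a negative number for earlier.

5

Actual critical path: Ingest→Clean→Train = 3+6+7 = 16 ⇒ 16 hours.
Ingest lies on that path, so at 8 hours the path becomes 21 hours.
No other chain overtakes it, so the finish is 21 hours.
Change in finish: 21 − 16 = +5 hours.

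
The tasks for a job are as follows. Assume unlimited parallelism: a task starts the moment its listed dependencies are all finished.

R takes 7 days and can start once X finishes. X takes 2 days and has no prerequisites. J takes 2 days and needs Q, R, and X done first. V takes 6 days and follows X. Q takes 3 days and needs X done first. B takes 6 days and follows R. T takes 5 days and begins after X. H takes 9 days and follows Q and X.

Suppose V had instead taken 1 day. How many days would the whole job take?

15

The binding path is X→R→B = 2+7+6 = 15; finish at 15 days.
V has 7 days of float (longest path through it is 8).
The critical path is still X→R→B; finish is now 15 days.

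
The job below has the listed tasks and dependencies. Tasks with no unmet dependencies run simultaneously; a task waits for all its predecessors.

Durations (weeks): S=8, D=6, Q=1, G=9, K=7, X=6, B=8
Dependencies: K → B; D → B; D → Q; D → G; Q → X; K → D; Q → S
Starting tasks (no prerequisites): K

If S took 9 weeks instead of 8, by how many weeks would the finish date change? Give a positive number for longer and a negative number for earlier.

As given, the longest chain is K→D→Q→S = 7+6+1+8 = 22, so the finish is 22 weeks.
S lies on that path, so at 9 weeks the path becomes 23 weeks.
No other chain overtakes it, so the finish is 23 weeks.
Change in finish: 23 − 22 = +1 weeks.

1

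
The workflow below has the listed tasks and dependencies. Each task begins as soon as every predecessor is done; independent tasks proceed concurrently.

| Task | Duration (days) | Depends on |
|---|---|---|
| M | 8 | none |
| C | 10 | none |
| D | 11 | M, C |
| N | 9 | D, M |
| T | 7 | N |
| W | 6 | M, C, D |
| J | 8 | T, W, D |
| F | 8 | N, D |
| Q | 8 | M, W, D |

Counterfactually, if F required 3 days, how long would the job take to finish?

45

Baseline: C→D→N→T→J = 10+11+9+7+8 = 45 → 45 days.
F is off the critical path — its longest chain is 38 days, giving 7 of slack.
No other chain overtakes it, so the finish is 45 days.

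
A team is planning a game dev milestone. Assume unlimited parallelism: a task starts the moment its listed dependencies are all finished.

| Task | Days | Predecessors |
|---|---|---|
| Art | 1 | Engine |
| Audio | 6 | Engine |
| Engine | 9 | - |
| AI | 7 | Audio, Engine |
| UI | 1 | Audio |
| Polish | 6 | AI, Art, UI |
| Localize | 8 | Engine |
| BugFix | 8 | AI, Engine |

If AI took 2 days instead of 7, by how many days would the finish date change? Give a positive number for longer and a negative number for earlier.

-5

As given, the longest chain is Engine→Audio→AI→BugFix = 9+6+7+8 = 30, so the finish is 30 days.
AI is on the critical path; changing it to 2 makes that path 25 days.
No other chain overtakes it, so the finish is 25 days.
Change in finish: 25 − 30 = -5 days.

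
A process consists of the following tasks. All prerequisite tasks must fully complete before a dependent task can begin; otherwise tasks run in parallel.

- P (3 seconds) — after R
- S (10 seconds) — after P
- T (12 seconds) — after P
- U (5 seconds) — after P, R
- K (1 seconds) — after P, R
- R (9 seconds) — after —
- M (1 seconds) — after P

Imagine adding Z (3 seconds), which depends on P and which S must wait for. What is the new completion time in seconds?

25

Originally the job takes 24 seconds.
With Z inserted, S now waits for max(P, Z).
New critical path: R→P→Z→S = 9+3+3+10 = 25 ⇒ 25 seconds.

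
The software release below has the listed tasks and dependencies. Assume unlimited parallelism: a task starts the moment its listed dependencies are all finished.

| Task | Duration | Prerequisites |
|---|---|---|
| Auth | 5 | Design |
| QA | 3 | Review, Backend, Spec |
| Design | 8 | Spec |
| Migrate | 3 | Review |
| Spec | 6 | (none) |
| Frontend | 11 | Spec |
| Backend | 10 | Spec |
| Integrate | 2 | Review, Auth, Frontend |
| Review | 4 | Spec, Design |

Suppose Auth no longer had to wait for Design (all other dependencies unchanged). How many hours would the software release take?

Original critical path: Spec→Design→Auth→Integrate = 6+8+5+2 = 21 ⇒ 21 hours.
Without Design→Auth, Auth's earliest start moves from 14 to 0.
New critical path: Spec→Design→Review→Migrate = 6+8+4+3 = 21 ⇒ 21 hours.

21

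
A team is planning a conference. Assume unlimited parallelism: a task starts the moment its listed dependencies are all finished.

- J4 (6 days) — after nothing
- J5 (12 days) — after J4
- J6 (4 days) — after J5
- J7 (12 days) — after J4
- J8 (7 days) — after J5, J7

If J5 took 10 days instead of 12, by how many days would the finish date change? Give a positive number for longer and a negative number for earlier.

0

Critical path before the change: J4→J5→J8 = 6+12+7 = 25 giving 25 days.
J5 is on the critical path; changing it to 10 makes that path 23 days.
The binding chain switches to J4→J7→J8 = 6+12+7 = 25; finish 25 days.
Change in finish: 25 − 25 = +0 days.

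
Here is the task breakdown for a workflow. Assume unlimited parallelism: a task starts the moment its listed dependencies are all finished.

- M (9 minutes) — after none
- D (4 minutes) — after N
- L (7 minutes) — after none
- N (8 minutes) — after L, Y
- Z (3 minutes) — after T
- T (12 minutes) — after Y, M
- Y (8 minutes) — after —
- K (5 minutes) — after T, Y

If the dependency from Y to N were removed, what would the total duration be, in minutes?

26

Original critical path: M→T→K = 9+12+5 = 26 ⇒ 26 minutes.
Without Y→N, N's earliest start moves from 8 to 7.
After: M→T→K = 9+12+5 = 26 → 26 minutes.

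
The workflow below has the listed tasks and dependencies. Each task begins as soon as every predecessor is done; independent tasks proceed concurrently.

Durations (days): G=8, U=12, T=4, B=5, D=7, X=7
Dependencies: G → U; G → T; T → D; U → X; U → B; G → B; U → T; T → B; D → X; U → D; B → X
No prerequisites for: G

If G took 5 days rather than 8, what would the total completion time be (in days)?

Baseline: G→U→T→D→X = 8+12+4+7+7 = 38 → 38 days.
G lies on that path, so at 5 days the path becomes 35 days.
No other chain overtakes it, so the finish is 35 days.

35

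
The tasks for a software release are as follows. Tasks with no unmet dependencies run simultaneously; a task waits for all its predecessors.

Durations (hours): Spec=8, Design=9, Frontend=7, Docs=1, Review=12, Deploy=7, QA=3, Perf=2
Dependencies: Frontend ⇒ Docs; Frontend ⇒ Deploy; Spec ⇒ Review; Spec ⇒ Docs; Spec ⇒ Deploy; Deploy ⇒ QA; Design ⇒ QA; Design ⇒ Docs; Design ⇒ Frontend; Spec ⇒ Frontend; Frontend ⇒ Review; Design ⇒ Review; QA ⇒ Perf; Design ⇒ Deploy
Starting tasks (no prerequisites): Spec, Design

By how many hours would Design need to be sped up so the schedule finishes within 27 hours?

1

Current finish: 28 hours; target: 27.
Design is on every critical path, so each hour cut from Design cuts the finish by one (this holds down to a finish of 27).
Need 28 − 27 = 1 hour off Design → Design becomes 8 hours, finish becomes 27.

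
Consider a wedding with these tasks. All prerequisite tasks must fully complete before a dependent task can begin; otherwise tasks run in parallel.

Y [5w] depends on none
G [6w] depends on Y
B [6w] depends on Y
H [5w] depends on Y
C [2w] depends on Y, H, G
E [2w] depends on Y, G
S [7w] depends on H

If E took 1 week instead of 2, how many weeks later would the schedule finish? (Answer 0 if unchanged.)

As given, the longest chain is Y→H→S = 5+5+7 = 17, so the finish is 17 weeks.
E has 4 weeks of float (longest path through it is 13).
No other chain overtakes it, so the finish is 17 weeks.
Change in finish: 17 − 17 = +0 weeks.

0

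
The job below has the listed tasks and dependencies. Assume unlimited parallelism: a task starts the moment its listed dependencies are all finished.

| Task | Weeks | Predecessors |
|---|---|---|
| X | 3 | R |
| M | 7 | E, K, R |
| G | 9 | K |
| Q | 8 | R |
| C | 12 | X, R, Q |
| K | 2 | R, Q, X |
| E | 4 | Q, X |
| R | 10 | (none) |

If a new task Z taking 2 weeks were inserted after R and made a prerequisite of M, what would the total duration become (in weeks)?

30

Originally the plan takes 30 weeks.
With Z inserted, M now waits for max(E, K, R, Z).
New critical path: R→Q→C = 10+8+12 = 30 ⇒ 30 weeks.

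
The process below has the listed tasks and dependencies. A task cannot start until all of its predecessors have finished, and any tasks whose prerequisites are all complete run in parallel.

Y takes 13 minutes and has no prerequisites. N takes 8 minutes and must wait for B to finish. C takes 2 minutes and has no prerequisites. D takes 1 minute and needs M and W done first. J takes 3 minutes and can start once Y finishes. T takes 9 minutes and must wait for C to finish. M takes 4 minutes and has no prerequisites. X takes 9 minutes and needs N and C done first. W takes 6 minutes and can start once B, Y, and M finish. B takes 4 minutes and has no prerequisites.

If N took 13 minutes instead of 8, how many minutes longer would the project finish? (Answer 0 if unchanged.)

As given, the longest chain is B→N→X = 4+8+9 = 21, so the finish is 21 minutes.
N is on the critical path; changing it to 13 makes that path 26 minutes.
No other chain overtakes it, so the finish is 26 minutes.
Change in finish: 26 − 21 = +5 minutes.

5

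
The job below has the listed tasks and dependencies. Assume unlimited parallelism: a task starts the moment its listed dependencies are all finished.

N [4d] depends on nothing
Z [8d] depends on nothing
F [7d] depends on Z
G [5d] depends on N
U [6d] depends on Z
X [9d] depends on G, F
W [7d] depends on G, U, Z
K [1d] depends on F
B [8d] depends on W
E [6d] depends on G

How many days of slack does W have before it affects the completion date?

Z→U→W→B = 8+6+7+8 = 29 sets the makespan at 29 days.
Longest path through W: 29 days (earliest finish 21, latest finish 21).
Slack of W = 14 − 14 = 0 days.

0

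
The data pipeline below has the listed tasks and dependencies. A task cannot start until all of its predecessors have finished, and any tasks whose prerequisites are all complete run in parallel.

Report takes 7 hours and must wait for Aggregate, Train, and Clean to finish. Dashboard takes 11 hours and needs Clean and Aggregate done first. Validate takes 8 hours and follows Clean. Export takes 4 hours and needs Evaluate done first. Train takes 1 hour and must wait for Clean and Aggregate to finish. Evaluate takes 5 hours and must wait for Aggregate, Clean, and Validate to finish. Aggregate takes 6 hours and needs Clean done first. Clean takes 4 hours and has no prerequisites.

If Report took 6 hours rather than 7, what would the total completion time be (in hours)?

21

As given, the longest chain is Clean→Validate→Evaluate→Export = 4+8+5+4 = 21, so the finish is 21 hours.
Report has 3 hours of float (longest path through it is 18).
That remains the longest chain; total 21 hours.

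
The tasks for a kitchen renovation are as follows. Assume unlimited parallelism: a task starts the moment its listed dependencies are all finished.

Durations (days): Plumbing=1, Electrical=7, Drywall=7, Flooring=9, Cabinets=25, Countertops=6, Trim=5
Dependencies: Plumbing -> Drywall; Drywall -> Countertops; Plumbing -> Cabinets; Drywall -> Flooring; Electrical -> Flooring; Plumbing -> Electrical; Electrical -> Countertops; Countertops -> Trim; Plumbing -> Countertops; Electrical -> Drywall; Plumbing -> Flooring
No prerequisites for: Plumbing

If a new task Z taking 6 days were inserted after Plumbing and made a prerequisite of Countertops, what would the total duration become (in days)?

Originally the schedule takes 26 days.
With Z inserted, Countertops now waits for max(Electrical, Drywall, Plumbing, Z).
New critical path: Plumbing→Electrical→Drywall→Countertops→Trim = 1+7+7+6+5 = 26 ⇒ 26 days.

26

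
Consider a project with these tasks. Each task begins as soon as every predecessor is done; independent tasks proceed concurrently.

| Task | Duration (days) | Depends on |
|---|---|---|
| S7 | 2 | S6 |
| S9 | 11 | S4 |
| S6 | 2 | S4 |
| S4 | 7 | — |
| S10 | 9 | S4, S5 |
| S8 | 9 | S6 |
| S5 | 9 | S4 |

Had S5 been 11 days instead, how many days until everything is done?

The binding path is S4→S5→S10 = 7+9+9 = 25; finish at 25 days.
S5 is on the critical path; changing it to 11 makes that path 27 days.
No other chain overtakes it, so the finish is 27 days.

27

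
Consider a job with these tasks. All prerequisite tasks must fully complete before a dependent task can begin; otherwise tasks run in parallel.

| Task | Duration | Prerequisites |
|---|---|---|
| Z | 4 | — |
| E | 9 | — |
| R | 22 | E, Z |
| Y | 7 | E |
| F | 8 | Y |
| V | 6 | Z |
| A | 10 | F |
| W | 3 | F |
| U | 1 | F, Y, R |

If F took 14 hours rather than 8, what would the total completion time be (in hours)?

Baseline: E→Y→F→A = 9+7+8+10 = 34 → 34 hours.
F is on the critical path; changing it to 14 makes that path 40 hours.
The critical path is still E→Y→F→A; finish is now 40 hours.

40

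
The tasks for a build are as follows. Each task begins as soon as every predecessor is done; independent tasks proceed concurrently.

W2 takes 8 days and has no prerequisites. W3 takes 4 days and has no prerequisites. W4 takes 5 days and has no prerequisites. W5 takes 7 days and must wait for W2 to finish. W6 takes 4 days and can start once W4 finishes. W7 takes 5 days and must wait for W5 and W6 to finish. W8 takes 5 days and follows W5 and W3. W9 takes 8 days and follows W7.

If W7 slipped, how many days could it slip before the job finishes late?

0

The longest chain is W2→W5→W7→W9 = 8+7+5+8 = 28; overall finish 28 days.
Longest path through W7: 28 days (earliest finish 20, latest finish 20).
Float = 28 − 28 = 0.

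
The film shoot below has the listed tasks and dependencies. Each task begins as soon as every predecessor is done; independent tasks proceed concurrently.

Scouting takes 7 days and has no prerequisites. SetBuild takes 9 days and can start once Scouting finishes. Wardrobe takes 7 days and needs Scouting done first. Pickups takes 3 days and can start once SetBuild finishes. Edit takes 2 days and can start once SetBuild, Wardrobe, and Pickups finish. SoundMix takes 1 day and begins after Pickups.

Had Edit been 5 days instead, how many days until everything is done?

24

As given, the longest chain is Scouting→SetBuild→Pickups→Edit = 7+9+3+2 = 21, so the finish is 21 days.
Since Edit is critical, the +3 change carries straight to that chain (now 24 days).
No other chain overtakes it, so the finish is 24 days.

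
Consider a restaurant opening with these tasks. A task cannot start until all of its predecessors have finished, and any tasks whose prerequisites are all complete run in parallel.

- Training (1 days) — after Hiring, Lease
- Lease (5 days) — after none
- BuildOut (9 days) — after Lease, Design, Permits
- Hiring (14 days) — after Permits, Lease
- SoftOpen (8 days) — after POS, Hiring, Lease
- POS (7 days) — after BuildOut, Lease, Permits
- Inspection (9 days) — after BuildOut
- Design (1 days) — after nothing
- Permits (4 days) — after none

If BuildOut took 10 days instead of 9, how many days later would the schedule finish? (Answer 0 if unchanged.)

1

As given, the longest chain is Lease→BuildOut→POS→SoftOpen = 5+9+7+8 = 29, so the finish is 29 days.
BuildOut is on the critical path; changing it to 10 makes that path 30 days.
That remains the longest chain; total 30 days.
Change in finish: 30 − 29 = +1 days.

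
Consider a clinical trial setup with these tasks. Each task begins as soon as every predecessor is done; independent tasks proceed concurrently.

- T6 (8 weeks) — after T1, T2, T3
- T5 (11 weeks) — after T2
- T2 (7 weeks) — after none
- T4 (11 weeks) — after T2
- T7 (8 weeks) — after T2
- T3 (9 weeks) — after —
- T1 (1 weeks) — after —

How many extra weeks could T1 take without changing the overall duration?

T2→T4 = 7+11 = 18 sets the makespan at 18 weeks.
T1 finishes as early as 1 and must finish by 10.
Slack of T1 = 9 − 0 = 9 weeks.

9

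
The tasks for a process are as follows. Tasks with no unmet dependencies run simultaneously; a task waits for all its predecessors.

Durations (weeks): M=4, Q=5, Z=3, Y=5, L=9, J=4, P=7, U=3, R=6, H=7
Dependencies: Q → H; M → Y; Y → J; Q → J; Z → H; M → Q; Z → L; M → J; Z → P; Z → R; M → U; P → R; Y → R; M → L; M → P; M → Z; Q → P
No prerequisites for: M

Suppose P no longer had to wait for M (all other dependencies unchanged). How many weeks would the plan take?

22

With the dependency in place, M→Q→P→R = 4+5+7+6 = 22 sets the finish at 22 weeks.
Dropping M→P doesn't change P's earliest start (9); another predecessor still binds.
New critical path: M→Q→P→R = 4+5+7+6 = 22 ⇒ 22 weeks.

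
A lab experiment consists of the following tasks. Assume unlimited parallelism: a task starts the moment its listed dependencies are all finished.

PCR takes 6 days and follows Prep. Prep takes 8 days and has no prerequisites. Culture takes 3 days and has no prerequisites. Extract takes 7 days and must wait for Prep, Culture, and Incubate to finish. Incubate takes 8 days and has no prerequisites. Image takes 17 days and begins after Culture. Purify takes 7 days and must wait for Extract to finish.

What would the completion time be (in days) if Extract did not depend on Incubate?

Before: longest chain Prep→Extract→Purify = 8+7+7 = 22, finish 22.
Dropping Incubate→Extract doesn't change Extract's earliest start (8); another predecessor still binds.
New critical path: Prep→Extract→Purify = 8+7+7 = 22 ⇒ 22 days.

22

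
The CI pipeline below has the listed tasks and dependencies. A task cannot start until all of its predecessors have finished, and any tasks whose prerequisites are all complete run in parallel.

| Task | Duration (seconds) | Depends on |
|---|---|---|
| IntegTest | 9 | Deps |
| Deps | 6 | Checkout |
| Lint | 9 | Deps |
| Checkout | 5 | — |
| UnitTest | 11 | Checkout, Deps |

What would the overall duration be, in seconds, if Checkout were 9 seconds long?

26

As given, the longest chain is Checkout→Deps→UnitTest = 5+6+11 = 22, so the finish is 22 seconds.
Since Checkout is critical, the +4 change carries straight to that chain (now 26 seconds).
The critical path is still Checkout→Deps→UnitTest; finish is now 26 seconds.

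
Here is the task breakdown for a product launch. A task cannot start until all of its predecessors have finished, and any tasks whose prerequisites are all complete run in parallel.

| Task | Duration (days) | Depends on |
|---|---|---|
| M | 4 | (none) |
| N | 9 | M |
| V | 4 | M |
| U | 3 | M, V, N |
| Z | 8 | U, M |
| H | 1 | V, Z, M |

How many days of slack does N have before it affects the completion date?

The longest chain is M→N→U→Z→H = 4+9+3+8+1 = 25; overall finish 25 days.
Longest path through N: 25 days (earliest finish 13, latest finish 13).
Float = 25 − 25 = 0.

0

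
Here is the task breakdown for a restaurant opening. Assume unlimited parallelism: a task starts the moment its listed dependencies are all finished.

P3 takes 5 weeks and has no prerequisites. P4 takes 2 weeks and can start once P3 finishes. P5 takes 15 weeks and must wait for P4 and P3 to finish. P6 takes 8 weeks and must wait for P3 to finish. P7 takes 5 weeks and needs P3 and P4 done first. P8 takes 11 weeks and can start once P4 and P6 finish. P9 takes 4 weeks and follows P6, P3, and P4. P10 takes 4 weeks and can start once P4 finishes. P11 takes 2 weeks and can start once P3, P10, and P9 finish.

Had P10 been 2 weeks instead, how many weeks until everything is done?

Actual critical path: P3→P6→P8 = 5+8+11 = 24 ⇒ 24 weeks.
P10 is off the critical path — its longest chain is 13 weeks, giving 11 of slack.
The critical path is still P3→P6→P8; finish is now 24 weeks.

24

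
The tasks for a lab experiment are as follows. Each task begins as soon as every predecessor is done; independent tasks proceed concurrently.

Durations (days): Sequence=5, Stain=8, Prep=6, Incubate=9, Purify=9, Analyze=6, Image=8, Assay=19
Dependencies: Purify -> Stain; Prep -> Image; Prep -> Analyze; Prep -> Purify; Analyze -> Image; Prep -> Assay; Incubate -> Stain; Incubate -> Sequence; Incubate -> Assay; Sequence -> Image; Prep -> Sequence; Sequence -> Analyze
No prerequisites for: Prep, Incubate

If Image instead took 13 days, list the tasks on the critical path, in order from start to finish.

Critical path before the change: Incubate→Sequence→Analyze→Image = 9+5+6+8 = 28 giving 28 days.
Image lies on that path, so at 13 days the path becomes 33 days.
No other chain overtakes it, so the finish is 33 days.

Incubate, Sequence, Analyze, Image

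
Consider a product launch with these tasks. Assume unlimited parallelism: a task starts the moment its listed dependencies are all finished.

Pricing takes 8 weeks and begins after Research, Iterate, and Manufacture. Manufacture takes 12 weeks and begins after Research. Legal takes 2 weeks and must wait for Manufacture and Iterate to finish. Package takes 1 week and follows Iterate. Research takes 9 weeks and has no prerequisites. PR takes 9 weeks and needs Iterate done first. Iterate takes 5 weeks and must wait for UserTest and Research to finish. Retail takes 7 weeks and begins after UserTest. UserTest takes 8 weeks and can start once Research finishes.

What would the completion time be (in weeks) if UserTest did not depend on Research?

29

With the dependency in place, Research→UserTest→Iterate→PR = 9+8+5+9 = 31 sets the finish at 31 weeks.
Without Research→UserTest, UserTest's earliest start moves from 9 to 0.
New critical path: Research→Manufacture→Pricing = 9+12+8 = 29 ⇒ 29 weeks.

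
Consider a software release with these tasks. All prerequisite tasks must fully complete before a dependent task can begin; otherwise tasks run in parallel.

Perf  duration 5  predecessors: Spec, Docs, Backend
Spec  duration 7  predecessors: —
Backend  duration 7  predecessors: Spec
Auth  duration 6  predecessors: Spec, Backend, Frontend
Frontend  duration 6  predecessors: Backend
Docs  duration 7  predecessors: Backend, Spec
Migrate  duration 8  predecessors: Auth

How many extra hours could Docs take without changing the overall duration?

8

Critical path: Spec→Backend→Frontend→Auth→Migrate = 7+7+6+6+8 = 34, so the finish is 34 hours.
Docs finishes as early as 21 and must finish by 29.
So Docs can slip 29 − 21 = 8 hours.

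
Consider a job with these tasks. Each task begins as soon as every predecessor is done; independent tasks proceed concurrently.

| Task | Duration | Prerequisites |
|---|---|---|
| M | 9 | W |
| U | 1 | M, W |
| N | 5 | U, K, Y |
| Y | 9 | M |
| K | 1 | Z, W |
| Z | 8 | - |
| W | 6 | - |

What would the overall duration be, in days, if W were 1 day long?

24

As given, the longest chain is W→M→Y→N = 6+9+9+5 = 29, so the finish is 29 days.
W is on the critical path; changing it to 1 makes that path 24 days.
No other chain overtakes it, so the finish is 24 days.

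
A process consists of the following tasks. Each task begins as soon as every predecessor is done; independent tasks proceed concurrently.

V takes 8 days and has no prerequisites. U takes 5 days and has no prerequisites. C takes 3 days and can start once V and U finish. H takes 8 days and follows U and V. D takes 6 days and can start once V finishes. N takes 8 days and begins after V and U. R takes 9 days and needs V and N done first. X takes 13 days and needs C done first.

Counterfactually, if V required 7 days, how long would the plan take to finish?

24

As given, the longest chain is V→N→R = 8+8+9 = 25, so the finish is 25 days.
Since V is critical, the -1 change carries straight to that chain (now 24 days).
That remains the longest chain; total 24 days.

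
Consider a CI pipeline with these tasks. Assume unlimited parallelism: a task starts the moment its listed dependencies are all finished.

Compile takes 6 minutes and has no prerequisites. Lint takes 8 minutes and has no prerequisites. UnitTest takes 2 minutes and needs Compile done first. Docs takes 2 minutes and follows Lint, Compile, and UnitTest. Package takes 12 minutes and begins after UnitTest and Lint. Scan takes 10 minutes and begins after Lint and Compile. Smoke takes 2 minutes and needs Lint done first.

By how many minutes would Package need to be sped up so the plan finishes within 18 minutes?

Current finish: 20 minutes; target: 18.
Package is on every critical path, so each minute cut from Package cuts the finish by one (this holds down to a finish of 18).
Need 20 − 18 = 2 minutes off Package → Package becomes 10 minutes, finish becomes 18.

2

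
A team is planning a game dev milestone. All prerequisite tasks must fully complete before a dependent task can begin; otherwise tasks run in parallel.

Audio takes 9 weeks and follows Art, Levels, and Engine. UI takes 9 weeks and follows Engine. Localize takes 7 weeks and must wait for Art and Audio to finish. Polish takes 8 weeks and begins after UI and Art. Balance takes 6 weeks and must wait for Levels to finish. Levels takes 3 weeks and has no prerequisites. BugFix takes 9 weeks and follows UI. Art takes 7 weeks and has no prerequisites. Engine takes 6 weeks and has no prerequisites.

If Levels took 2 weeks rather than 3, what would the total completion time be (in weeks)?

As given, the longest chain is Engine→UI→BugFix = 6+9+9 = 24, so the finish is 24 weeks.
Levels has 5 weeks of float (longest path through it is 19).
That remains the longest chain; total 24 weeks.

24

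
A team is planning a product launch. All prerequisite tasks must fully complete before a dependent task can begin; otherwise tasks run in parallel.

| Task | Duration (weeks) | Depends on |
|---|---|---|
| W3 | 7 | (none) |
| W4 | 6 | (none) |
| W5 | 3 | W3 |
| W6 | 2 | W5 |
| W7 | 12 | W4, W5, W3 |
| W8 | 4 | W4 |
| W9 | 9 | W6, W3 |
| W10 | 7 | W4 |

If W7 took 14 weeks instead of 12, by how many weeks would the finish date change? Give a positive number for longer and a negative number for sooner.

2

Critical path before the change: W3→W5→W7 = 7+3+12 = 22 giving 22 weeks.
Since W7 is critical, the +2 change carries straight to that chain (now 24 weeks).
That remains the longest chain; total 24 weeks.
Change in finish: 24 − 22 = +2 weeks.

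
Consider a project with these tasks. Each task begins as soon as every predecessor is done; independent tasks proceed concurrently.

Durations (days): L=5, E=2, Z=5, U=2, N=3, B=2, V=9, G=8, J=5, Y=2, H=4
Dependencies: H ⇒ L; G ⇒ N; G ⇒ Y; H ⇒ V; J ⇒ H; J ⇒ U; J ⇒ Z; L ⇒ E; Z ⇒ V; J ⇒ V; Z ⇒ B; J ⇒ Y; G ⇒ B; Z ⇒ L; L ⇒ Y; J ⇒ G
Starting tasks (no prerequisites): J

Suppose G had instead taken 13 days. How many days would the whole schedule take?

21

Actual critical path: J→Z→V = 5+5+9 = 19 ⇒ 19 days.
G is off the critical path — its longest chain is 16 days, giving 3 of slack.
New critical path: J→G→N = 5+13+3 = 21 ⇒ 21 days.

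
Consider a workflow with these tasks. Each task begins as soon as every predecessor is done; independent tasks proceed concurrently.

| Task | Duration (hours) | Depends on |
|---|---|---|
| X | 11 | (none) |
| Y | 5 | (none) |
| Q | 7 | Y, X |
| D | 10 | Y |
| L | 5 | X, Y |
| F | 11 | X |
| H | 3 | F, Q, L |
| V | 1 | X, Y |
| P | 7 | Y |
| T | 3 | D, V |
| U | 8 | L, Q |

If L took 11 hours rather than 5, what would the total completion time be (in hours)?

Critical path before the change: X→Q→U = 11+7+8 = 26 giving 26 hours.
The longest path through L is only 24 hours, so L has float 2.
New critical path: X→L→U = 11+11+8 = 30 ⇒ 30 hours.

30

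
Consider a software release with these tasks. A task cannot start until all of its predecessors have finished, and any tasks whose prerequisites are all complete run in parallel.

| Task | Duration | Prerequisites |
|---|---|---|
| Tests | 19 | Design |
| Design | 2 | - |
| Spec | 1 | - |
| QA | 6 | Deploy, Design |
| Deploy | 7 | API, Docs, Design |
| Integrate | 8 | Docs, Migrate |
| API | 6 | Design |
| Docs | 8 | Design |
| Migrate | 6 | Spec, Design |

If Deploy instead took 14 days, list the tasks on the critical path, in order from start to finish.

Critical path before the change: Design→Docs→Deploy→QA = 2+8+7+6 = 23 giving 23 days.
Since Deploy is critical, the +7 change carries straight to that chain (now 30 days).
The critical path is still Design→Docs→Deploy→QA; finish is now 30 days.

Design, Docs, Deploy, QA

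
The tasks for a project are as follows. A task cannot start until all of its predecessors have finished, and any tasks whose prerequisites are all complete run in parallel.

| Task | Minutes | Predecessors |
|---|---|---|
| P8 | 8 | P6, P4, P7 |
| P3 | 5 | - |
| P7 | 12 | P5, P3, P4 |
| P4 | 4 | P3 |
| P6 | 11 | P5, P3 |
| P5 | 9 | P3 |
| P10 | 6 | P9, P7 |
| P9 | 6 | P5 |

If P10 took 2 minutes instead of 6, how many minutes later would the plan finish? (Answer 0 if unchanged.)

Baseline: P3→P5→P7→P8 = 5+9+12+8 = 34 → 34 minutes.
The longest path through P10 is only 32 minutes, so P10 has float 2.
The critical path is still P3→P5→P7→P8; finish is now 34 minutes.
Change in finish: 34 − 34 = +0 minutes.

0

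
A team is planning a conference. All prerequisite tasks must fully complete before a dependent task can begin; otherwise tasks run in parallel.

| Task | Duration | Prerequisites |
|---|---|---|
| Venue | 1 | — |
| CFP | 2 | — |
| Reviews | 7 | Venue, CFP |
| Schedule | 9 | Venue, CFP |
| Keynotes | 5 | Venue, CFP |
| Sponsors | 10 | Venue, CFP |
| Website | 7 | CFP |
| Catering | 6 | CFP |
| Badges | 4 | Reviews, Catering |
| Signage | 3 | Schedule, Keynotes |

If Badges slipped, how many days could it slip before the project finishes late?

1

The longest chain is CFP→Schedule→Signage = 2+9+3 = 14; overall finish 14 days.
The longest chain containing Badges totals 13 days.
Slack of Badges = 10 − 9 = 1 day.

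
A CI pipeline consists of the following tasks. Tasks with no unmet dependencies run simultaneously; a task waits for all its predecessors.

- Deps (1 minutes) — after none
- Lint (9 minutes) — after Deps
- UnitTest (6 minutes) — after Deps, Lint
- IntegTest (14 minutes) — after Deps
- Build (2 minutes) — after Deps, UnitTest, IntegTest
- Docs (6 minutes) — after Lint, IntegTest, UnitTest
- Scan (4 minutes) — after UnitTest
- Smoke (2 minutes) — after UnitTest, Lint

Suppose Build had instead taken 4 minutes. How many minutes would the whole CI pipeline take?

22

Baseline: Deps→Lint→UnitTest→Docs = 1+9+6+6 = 22 → 22 minutes.
Build has 4 minutes of float (longest path through it is 18).
No other chain overtakes it, so the finish is 22 minutes.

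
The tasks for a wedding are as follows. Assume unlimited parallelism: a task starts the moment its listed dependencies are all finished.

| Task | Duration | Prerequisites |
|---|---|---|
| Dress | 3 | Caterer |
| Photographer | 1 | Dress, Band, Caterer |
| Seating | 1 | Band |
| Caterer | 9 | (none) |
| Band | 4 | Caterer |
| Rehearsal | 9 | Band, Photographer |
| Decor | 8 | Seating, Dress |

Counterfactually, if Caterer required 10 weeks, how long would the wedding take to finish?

Critical path before the change: Caterer→Band→Photographer→Rehearsal = 9+4+1+9 = 23 giving 23 weeks.
Since Caterer is critical, the +1 change carries straight to that chain (now 24 weeks).
The critical path is still Caterer→Band→Photographer→Rehearsal; finish is now 24 weeks.

24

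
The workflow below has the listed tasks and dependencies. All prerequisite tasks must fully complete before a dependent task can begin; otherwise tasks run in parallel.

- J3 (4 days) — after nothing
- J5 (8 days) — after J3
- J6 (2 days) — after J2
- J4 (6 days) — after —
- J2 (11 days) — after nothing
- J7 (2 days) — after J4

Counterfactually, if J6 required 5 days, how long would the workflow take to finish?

16

As given, the longest chain is J2→J6 = 11+2 = 13, so the finish is 13 days.
J6 is on the critical path; changing it to 5 makes that path 16 days.
That remains the longest chain; total 16 days.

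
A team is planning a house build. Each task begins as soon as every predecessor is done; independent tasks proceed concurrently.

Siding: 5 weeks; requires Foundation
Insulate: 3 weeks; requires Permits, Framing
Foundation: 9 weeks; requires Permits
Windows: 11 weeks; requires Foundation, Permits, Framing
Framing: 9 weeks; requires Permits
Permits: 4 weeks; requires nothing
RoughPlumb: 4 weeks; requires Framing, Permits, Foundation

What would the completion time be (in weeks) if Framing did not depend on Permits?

Original critical path: Permits→Foundation→Windows = 4+9+11 = 24 ⇒ 24 weeks.
Without Permits→Framing, Framing's earliest start moves from 4 to 0.
After: Permits→Foundation→Windows = 4+9+11 = 24 → 24 weeks.

24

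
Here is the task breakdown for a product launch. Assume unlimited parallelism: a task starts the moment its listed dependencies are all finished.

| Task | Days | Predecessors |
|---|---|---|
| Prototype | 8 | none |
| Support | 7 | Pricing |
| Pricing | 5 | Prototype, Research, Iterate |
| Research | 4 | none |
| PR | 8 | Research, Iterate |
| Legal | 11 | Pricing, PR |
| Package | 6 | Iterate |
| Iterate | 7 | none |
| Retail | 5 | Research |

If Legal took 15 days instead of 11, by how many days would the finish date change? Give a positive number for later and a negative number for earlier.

4

Critical path before the change: Iterate→PR→Legal = 7+8+11 = 26 giving 26 days.
Legal is on the critical path; changing it to 15 makes that path 30 days.
The critical path is still Iterate→PR→Legal; finish is now 30 days.
Change in finish: 30 − 26 = +4 days.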